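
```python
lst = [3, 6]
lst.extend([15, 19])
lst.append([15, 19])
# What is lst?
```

After line 1: lst = [3, 6]
After line 2 (extend unpacks [15, 19]): lst = [3, 6, 15, 19]
After line 3 (append adds [15, 19] as single element): lst = [3, 6, 15, 19, [15, 19]]

[3, 6, 15, 19, [15, 19]]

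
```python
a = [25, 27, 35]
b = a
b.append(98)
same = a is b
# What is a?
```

After line 1: a = [25, 27, 35]
After line 2 (b = a is an alias, same object): a = [25, 27, 35], b = [25, 27, 35]
After line 3 (b.append mutates the shared list): a = [25, 27, 35, 98], b = [25, 27, 35, 98]
After line 4 (same = a is b; same object -> True): same = True

[25, 27, 35, 98]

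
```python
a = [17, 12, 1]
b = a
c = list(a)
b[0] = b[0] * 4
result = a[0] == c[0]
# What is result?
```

After line 1: a = [17, 12, 1]
After line 2 (b = a, alias): a = [17, 12, 1], b = [17, 12, 1]
After line 3 (c = list(a) is a copy, new object): c = [17, 12, 1]
After line 4 (b[0] = 17 * 4 = 68; mutates shared a/b): a = b = [68, 12, 1], c = [17, 12, 1]
After line 5 (a[0] = 68, c[0] = 17; result = False)

False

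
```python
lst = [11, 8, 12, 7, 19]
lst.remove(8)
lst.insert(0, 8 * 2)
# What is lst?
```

After line 1: lst = [11, 8, 12, 7, 19]
After line 2 (remove first 8): lst = [11, 12, 7, 19]
After line 3 (insert 16 at index 0): lst = [16, 11, 12, 7, 19]

[16, 11, 12, 7, 19]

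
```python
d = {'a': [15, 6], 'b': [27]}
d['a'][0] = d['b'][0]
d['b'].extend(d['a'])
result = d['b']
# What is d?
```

After line 1: d = {'a': [15, 6], 'b': [27]}
After line 2 (a[0] = b[0] = 27): d = {'a': [27, 6], 'b': [27]}
After line 3 (b.extend(a) appends [27, 6]): d = {'a': [27, 6], 'b': [27, 27, 6]}
After line 4: result = d['b'] = [27, 27, 6]

{'a': [27, 6], 'b': [27, 27, 6]}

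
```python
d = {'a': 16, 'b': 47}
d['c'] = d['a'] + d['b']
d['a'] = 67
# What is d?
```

After line 1: d = {'a': 16, 'b': 47}
After line 2 (d['c'] = 16 + 47): d = {'a': 16, 'b': 47, 'c': 63}
After line 3: d = {'a': 67, 'b': 47, 'c': 63}

{'a': 67, 'b': 47, 'c': 63}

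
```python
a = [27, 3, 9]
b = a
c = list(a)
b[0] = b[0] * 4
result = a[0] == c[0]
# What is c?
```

After line 1: a = [27, 3, 9]
After line 2 (b = a, alias): a = [27, 3, 9], b = [27, 3, 9]
After line 3 (c = list(a) is a copy, new object): c = [27, 3, 9]
After line 4 (b[0] = 27 * 4 = 108; mutates shared a/b): a = b = [108, 3, 9], c = [27, 3, 9]
After line 5 (a[0] = 108, c[0] = 27; result = False)

[27, 3, 9]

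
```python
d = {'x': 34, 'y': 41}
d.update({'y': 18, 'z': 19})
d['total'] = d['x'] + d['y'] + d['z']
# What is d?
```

After line 1: d = {'x': 34, 'y': 41}
After line 2 (y overwritten, z added): d = {'x': 34, 'y': 18, 'z': 19}
After line 3 (total = 34 + 18 + 19 = 71): d = {'x': 34, 'y': 18, 'z': 19, 'total': 71}

{'x': 34, 'y': 18, 'z': 19, 'total': 71}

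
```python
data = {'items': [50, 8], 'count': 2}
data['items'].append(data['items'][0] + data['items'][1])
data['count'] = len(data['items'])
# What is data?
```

After line 1: data = {'items': [50, 8], 'count': 2}
After line 2 (append 50 + 8 = 58): data = {'items': [50, 8, 58], 'count': 2}
After line 3 (count = len(items) = 3): data = {'items': [50, 8, 58], 'count': 3}

{'items': [50, 8, 58], 'count': 3}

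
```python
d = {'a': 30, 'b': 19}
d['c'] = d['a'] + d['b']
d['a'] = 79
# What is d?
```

After line 1: d = {'a': 30, 'b': 19}
After line 2 (d['c'] = 30 + 19): d = {'a': 30, 'b': 19, 'c': 49}
After line 3: d = {'a': 79, 'b': 19, 'c': 49}

{'a': 79, 'b': 19, 'c': 49}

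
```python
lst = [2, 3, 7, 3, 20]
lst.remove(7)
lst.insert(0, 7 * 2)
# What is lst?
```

After line 1: lst = [2, 3, 7, 3, 20]
After line 2 (remove first 7): lst = [2, 3, 3, 20]
After line 3 (insert 14 at index 0): lst = [14, 2, 3, 3, 20]

[14, 2, 3, 3, 20]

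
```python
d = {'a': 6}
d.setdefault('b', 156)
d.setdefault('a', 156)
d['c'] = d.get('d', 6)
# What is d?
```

After line 1: d = {'a': 6}
After line 2 (setdefault adds 'b'=156): d = {'a': 6, 'b': 156}
After line 3 (setdefault 'a' no-op, already exists): d = {'a': 6, 'b': 156}
After line 4 (get('d', 6) returns default since 'd' not in d): d = {'a': 6, 'b': 156, 'c': 6}

{'a': 6, 'b': 156, 'c': 6}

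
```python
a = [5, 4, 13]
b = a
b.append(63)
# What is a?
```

After line 1: a = [5, 4, 13]
After line 2 (b = a is an alias, same object): a = [5, 4, 13], b = [5, 4, 13]
After line 3 (b.append mutates the shared list): a = [5, 4, 13, 63], b = [5, 4, 13, 63]

[5, 4, 13, 63]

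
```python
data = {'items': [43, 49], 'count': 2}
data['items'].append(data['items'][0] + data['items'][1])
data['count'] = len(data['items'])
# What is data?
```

After line 1: data = {'items': [43, 49], 'count': 2}
After line 2 (append 43 + 49 = 92): data = {'items': [43, 49, 92], 'count': 2}
After line 3 (count = len(items) = 3): data = {'items': [43, 49, 92], 'count': 3}

{'items': [43, 49, 92], 'count': 3}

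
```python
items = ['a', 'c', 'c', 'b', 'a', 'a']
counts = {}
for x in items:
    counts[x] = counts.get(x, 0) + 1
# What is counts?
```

Initial: counts = {}, items = ['a', 'c', 'c', 'b', 'a', 'a']
See 'a': counts = {'a': 1}
See 'c': counts = {'a': 1, 'c': 1}
See 'c': counts = {'a': 1, 'c': 2}
See 'b': counts = {'a': 1, 'c': 2, 'b': 1}
See 'a': counts = {'a': 2, 'c': 2, 'b': 1}
See 'a': counts = {'a': 3, 'c': 2, 'b': 1}

{'a': 3, 'c': 2, 'b': 1}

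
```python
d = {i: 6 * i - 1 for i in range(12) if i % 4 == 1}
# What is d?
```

{1: 5, 5: 29, 9: 53}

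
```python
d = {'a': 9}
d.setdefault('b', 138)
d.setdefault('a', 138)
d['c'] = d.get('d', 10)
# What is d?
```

After line 1: d = {'a': 9}
After line 2 (setdefault adds 'b'=138): d = {'a': 9, 'b': 138}
After line 3 (setdefault 'a' no-op, already exists): d = {'a': 9, 'b': 138}
After line 4 (get('d', 10) returns default since 'd' not in d): d = {'a': 9, 'b': 138, 'c': 10}

{'a': 9, 'b': 138, 'c': 10}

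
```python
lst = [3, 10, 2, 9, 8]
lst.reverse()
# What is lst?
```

[8, 9, 2, 10, 3]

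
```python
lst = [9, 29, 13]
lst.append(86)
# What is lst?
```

[9, 29, 13, 86]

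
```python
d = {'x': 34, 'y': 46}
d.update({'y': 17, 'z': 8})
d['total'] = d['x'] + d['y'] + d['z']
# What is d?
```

After line 1: d = {'x': 34, 'y': 46}
After line 2 (y overwritten, z added): d = {'x': 34, 'y': 17, 'z': 8}
After line 3 (total = 34 + 17 + 8 = 59): d = {'x': 34, 'y': 17, 'z': 8, 'total': 59}

{'x': 34, 'y': 17, 'z': 8, 'total': 59}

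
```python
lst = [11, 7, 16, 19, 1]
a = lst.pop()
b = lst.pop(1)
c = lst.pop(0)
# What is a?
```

After line 1: lst = [11, 7, 16, 19, 1]
After line 2 (pop() -> a = 1): lst = [11, 7, 16, 19]
After line 3 (pop(1) -> b = 7): lst = [11, 16, 19]
After line 4 (pop(0) -> c = 11): lst = [16, 19]

1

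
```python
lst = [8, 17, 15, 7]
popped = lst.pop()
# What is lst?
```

[8, 17, 15]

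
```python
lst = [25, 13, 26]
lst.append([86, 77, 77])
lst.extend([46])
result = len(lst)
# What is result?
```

After line 1: lst = [25, 13, 26]
After line 2 (append adds [86, 77, 77] as single element): lst = [25, 13, 26, [86, 77, 77]]
After line 3 (extend unpacks [46], adds 46): lst = [25, 13, 26, [86, 77, 77], 46]
After line 4: result = len(lst) = 5

5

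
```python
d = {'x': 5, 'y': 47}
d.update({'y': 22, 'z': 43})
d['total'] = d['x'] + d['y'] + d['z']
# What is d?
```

After line 1: d = {'x': 5, 'y': 47}
After line 2 (y overwritten, z added): d = {'x': 5, 'y': 22, 'z': 43}
After line 3 (total = 5 + 22 + 43 = 70): d = {'x': 5, 'y': 22, 'z': 43, 'total': 70}

{'x': 5, 'y': 22, 'z': 43, 'total': 70}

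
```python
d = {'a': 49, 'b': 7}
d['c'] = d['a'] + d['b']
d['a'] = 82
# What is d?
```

After line 1: d = {'a': 49, 'b': 7}
After line 2 (d['c'] = 49 + 7): d = {'a': 49, 'b': 7, 'c': 56}
After line 3: d = {'a': 82, 'b': 7, 'c': 56}

{'a': 82, 'b': 7, 'c': 56}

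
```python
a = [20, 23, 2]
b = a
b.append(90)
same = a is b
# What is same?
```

After line 1: a = [20, 23, 2]
After line 2 (b = a is an alias, same object): a = [20, 23, 2], b = [20, 23, 2]
After line 3 (b.append mutates the shared list): a = [20, 23, 2, 90], b = [20, 23, 2, 90]
After line 4 (same = a is b; same object -> True): same = True

True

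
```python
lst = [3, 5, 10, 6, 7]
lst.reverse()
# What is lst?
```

[7, 6, 10, 5, 3]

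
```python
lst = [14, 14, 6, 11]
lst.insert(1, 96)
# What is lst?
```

[14, 96, 14, 6, 11]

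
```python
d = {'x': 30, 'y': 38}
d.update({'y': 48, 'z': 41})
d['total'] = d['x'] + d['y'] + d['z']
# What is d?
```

After line 1: d = {'x': 30, 'y': 38}
After line 2 (y overwritten, z added): d = {'x': 30, 'y': 48, 'z': 41}
After line 3 (total = 30 + 48 + 41 = 119): d = {'x': 30, 'y': 48, 'z': 41, 'total': 119}

{'x': 30, 'y': 48, 'z': 41, 'total': 119}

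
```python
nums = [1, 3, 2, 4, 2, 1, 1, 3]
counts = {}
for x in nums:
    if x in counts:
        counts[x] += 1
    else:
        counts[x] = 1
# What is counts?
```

Initial: counts = {}, nums = [1, 3, 2, 4, 2, 1, 1, 3]
See 1: counts = {1: 1}
See 3: counts = {1: 1, 3: 1}
See 2: counts = {1: 1, 3: 1, 2: 1}
See 4: counts = {1: 1, 3: 1, 2: 1, 4: 1}
See 2: counts = {1: 1, 3: 1, 2: 2, 4: 1}
See 1: counts = {1: 2, 3: 1, 2: 2, 4: 1}
See 1: counts = {1: 3, 3: 1, 2: 2, 4: 1}
See 3: counts = {1: 3, 3: 2, 2: 2, 4: 1}

{1: 3, 3: 2, 2: 2, 4: 1}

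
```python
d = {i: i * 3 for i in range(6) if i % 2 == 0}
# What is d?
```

{0: 0, 2: 6, 4: 12}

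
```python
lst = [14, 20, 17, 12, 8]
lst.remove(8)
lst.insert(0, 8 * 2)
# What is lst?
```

After line 1: lst = [14, 20, 17, 12, 8]
After line 2 (remove first 8): lst = [14, 20, 17, 12]
After line 3 (insert 16 at index 0): lst = [16, 14, 20, 17, 12]

[16, 14, 20, 17, 12]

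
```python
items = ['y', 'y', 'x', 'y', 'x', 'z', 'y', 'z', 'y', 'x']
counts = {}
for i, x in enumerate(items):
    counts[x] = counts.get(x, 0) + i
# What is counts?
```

Initial: counts = {}, items = ['y', 'y', 'x', 'y', 'x', 'z', 'y', 'z', 'y', 'x']
i=0, x='y': counts = {'y': 0}
i=1, x='y': counts = {'y': 1}
i=2, x='x': counts = {'y': 1, 'x': 2}
i=3, x='y': counts = {'y': 4, 'x': 2}
i=4, x='x': counts = {'y': 4, 'x': 6}
i=5, x='z': counts = {'y': 4, 'x': 6, 'z': 5}
i=6, x='y': counts = {'y': 10, 'x': 6, 'z': 5}
i=7, x='z': counts = {'y': 10, 'x': 6, 'z': 12}
i=8, x='y': counts = {'y': 18, 'x': 6, 'z': 12}
i=9, x='x': counts = {'y': 18, 'x': 15, 'z': 12}

{'y': 18, 'x': 15, 'z': 12}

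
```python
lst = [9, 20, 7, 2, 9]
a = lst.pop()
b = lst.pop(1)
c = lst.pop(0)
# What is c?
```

After line 1: lst = [9, 20, 7, 2, 9]
After line 2 (pop() -> a = 9): lst = [9, 20, 7, 2]
After line 3 (pop(1) -> b = 20): lst = [9, 7, 2]
After line 4 (pop(0) -> c = 9): lst = [7, 2]

9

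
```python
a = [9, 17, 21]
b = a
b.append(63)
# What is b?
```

After line 1: a = [9, 17, 21]
After line 2 (b = a is an alias, same object): a = [9, 17, 21], b = [9, 17, 21]
After line 3 (b.append mutates the shared list): a = [9, 17, 21, 63], b = [9, 17, 21, 63]

[9, 17, 21, 63]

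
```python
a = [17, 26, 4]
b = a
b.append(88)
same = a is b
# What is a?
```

After line 1: a = [17, 26, 4]
After line 2 (b = a is an alias, same object): a = [17, 26, 4], b = [17, 26, 4]
After line 3 (b.append mutates the shared list): a = [17, 26, 4, 88], b = [17, 26, 4, 88]
After line 4 (same = a is b; same object -> True): same = True

[17, 26, 4, 88]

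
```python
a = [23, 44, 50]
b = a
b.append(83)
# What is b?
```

After line 1: a = [23, 44, 50]
After line 2 (b = a is an alias, same object): a = [23, 44, 50], b = [23, 44, 50]
After line 3 (b.append mutates the shared list): a = [23, 44, 50, 83], b = [23, 44, 50, 83]

[23, 44, 50, 83]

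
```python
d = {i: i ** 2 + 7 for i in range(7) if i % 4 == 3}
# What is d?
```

{3: 16}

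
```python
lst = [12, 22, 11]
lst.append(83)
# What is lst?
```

[12, 22, 11, 83]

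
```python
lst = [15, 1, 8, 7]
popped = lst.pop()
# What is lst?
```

[15, 1, 8]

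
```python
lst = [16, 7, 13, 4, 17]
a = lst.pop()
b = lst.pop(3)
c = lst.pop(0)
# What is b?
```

After line 1: lst = [16, 7, 13, 4, 17]
After line 2 (pop() -> a = 17): lst = [16, 7, 13, 4]
After line 3 (pop(3) -> b = 4): lst = [16, 7, 13]
After line 4 (pop(0) -> c = 16): lst = [7, 13]

4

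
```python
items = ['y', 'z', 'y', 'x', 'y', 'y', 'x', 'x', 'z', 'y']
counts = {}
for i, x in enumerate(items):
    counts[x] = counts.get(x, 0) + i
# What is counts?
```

Initial: counts = {}, items = ['y', 'z', 'y', 'x', 'y', 'y', 'x', 'x', 'z', 'y']
i=0, x='y': counts = {'y': 0}
i=1, x='z': counts = {'y': 0, 'z': 1}
i=2, x='y': counts = {'y': 2, 'z': 1}
i=3, x='x': counts = {'y': 2, 'z': 1, 'x': 3}
i=4, x='y': counts = {'y': 6, 'z': 1, 'x': 3}
i=5, x='y': counts = {'y': 11, 'z': 1, 'x': 3}
i=6, x='x': counts = {'y': 11, 'z': 1, 'x': 9}
i=7, x='x': counts = {'y': 11, 'z': 1, 'x': 16}
i=8, x='z': counts = {'y': 11, 'z': 9, 'x': 16}
i=9, x='y': counts = {'y': 20, 'z': 9, 'x': 16}

{'y': 20, 'z': 9, 'x': 16}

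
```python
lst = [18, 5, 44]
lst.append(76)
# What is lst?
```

[18, 5, 44, 76]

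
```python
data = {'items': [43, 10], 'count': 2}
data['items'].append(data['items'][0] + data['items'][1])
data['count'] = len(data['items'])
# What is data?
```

After line 1: data = {'items': [43, 10], 'count': 2}
After line 2 (append 43 + 10 = 53): data = {'items': [43, 10, 53], 'count': 2}
After line 3 (count = len(items) = 3): data = {'items': [43, 10, 53], 'count': 3}

{'items': [43, 10, 53], 'count': 3}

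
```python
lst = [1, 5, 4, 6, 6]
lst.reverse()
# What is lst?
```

[6, 6, 4, 5, 1]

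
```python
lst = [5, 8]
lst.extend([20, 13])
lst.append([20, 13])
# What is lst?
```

After line 1: lst = [5, 8]
After line 2 (extend unpacks [20, 13]): lst = [5, 8, 20, 13]
After line 3 (append adds [20, 13] as single element): lst = [5, 8, 20, 13, [20, 13]]

[5, 8, 20, 13, [20, 13]]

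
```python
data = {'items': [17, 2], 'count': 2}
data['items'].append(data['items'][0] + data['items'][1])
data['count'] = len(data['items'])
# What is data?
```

After line 1: data = {'items': [17, 2], 'count': 2}
After line 2 (append 17 + 2 = 19): data = {'items': [17, 2, 19], 'count': 2}
After line 3 (count = len(items) = 3): data = {'items': [17, 2, 19], 'count': 3}

{'items': [17, 2, 19], 'count': 3}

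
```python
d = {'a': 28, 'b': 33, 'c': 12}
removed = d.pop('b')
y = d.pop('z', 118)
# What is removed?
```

After line 1: d = {'a': 28, 'b': 33, 'c': 12}
After line 2 (pop 'b' returns 33): d = {'a': 28, 'c': 12}, removed = 33
After line 3 (pop 'z' missing, returns default 118): d = {'a': 28, 'c': 12}, y = 118

33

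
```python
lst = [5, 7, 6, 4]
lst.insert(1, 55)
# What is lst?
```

[5, 55, 7, 6, 4]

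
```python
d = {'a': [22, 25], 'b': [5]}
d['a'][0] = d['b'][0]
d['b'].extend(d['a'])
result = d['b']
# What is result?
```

After line 1: d = {'a': [22, 25], 'b': [5]}
After line 2 (a[0] = b[0] = 5): d = {'a': [5, 25], 'b': [5]}
After line 3 (b.extend(a) appends [5, 25]): d = {'a': [5, 25], 'b': [5, 5, 25]}
After line 4: result = d['b'] = [5, 5, 25]

[5, 5, 25]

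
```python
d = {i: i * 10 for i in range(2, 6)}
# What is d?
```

{2: 20, 3: 30, 4: 40, 5: 50}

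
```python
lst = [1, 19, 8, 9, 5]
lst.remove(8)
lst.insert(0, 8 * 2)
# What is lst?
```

After line 1: lst = [1, 19, 8, 9, 5]
After line 2 (remove first 8): lst = [1, 19, 9, 5]
After line 3 (insert 16 at index 0): lst = [16, 1, 19, 9, 5]

[16, 1, 19, 9, 5]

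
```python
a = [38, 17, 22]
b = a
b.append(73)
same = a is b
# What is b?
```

After line 1: a = [38, 17, 22]
After line 2 (b = a is an alias, same object): a = [38, 17, 22], b = [38, 17, 22]
After line 3 (b.append mutates the shared list): a = [38, 17, 22, 73], b = [38, 17, 22, 73]
After line 4 (same = a is b; same object -> True): same = True

[38, 17, 22, 73]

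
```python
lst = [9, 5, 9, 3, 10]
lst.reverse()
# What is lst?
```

[10, 3, 9, 5, 9]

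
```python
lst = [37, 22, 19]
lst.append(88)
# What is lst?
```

[37, 22, 19, 88]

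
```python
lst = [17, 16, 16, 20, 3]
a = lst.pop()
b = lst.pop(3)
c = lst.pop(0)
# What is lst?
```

After line 1: lst = [17, 16, 16, 20, 3]
After line 2 (pop() -> a = 3): lst = [17, 16, 16, 20]
After line 3 (pop(3) -> b = 20): lst = [17, 16, 16]
After line 4 (pop(0) -> c = 17): lst = [16, 16]

[16, 16]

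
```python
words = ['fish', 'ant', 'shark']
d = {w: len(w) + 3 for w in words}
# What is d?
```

{'fish': 7, 'ant': 6, 'shark': 8}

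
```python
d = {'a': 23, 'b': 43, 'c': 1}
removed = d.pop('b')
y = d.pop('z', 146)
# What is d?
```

After line 1: d = {'a': 23, 'b': 43, 'c': 1}
After line 2 (pop 'b' returns 43): d = {'a': 23, 'c': 1}, removed = 43
After line 3 (pop 'z' missing, returns default 146): d = {'a': 23, 'c': 1}, y = 146

{'a': 23, 'c': 1}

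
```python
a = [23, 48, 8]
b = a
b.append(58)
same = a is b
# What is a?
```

After line 1: a = [23, 48, 8]
After line 2 (b = a is an alias, same object): a = [23, 48, 8], b = [23, 48, 8]
After line 3 (b.append mutates the shared list): a = [23, 48, 8, 58], b = [23, 48, 8, 58]
After line 4 (same = a is b; same object -> True): same = True

[23, 48, 8, 58]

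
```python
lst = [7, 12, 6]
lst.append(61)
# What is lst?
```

[7, 12, 6, 61]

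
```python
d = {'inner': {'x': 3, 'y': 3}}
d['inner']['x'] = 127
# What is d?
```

After line 1: d = {'inner': {'x': 3, 'y': 3}}
After line 2 (inner x overwritten): d = {'inner': {'x': 127, 'y': 3}}

{'inner': {'x': 127, 'y': 3}}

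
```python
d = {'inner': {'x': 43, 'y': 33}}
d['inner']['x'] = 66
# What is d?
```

After line 1: d = {'inner': {'x': 43, 'y': 33}}
After line 2 (inner x overwritten): d = {'inner': {'x': 66, 'y': 33}}

{'inner': {'x': 66, 'y': 33}}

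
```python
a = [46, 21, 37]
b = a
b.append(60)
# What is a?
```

After line 1: a = [46, 21, 37]
After line 2 (b = a is an alias, same object): a = [46, 21, 37], b = [46, 21, 37]
After line 3 (b.append mutates the shared list): a = [46, 21, 37, 60], b = [46, 21, 37, 60]

[46, 21, 37, 60]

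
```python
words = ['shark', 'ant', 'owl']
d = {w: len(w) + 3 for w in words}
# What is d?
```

{'shark': 8, 'ant': 6, 'owl': 6}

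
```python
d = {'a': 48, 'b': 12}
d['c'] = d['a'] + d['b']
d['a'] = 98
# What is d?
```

After line 1: d = {'a': 48, 'b': 12}
After line 2 (d['c'] = 48 + 12): d = {'a': 48, 'b': 12, 'c': 60}
After line 3: d = {'a': 98, 'b': 12, 'c': 60}

{'a': 98, 'b': 12, 'c': 60}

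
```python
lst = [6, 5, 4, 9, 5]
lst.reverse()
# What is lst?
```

[5, 9, 4, 5, 6]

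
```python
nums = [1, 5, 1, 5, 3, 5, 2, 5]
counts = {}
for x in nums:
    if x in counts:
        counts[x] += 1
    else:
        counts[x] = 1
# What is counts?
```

Initial: counts = {}, nums = [1, 5, 1, 5, 3, 5, 2, 5]
See 1: counts = {1: 1}
See 5: counts = {1: 1, 5: 1}
See 1: counts = {1: 2, 5: 1}
See 5: counts = {1: 2, 5: 2}
See 3: counts = {1: 2, 5: 2, 3: 1}
See 5: counts = {1: 2, 5: 3, 3: 1}
See 2: counts = {1: 2, 5: 3, 3: 1, 2: 1}
See 5: counts = {1: 2, 5: 4, 3: 1, 2: 1}

{1: 2, 5: 4, 3: 1, 2: 1}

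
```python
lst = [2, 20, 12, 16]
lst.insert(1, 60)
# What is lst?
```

[2, 60, 20, 12, 16]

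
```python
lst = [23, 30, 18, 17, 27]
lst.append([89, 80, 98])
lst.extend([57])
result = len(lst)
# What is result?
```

After line 1: lst = [23, 30, 18, 17, 27]
After line 2 (append adds [89, 80, 98] as single element): lst = [23, 30, 18, 17, 27, [89, 80, 98]]
After line 3 (extend unpacks [57], adds 57): lst = [23, 30, 18, 17, 27, [89, 80, 98], 57]
After line 4: result = len(lst) = 7

7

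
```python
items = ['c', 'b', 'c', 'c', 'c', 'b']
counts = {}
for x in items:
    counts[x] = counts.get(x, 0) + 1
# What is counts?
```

Initial: counts = {}, items = ['c', 'b', 'c', 'c', 'c', 'b']
See 'c': counts = {'c': 1}
See 'b': counts = {'c': 1, 'b': 1}
See 'c': counts = {'c': 2, 'b': 1}
See 'c': counts = {'c': 3, 'b': 1}
See 'c': counts = {'c': 4, 'b': 1}
See 'b': counts = {'c': 4, 'b': 2}

{'c': 4, 'b': 2}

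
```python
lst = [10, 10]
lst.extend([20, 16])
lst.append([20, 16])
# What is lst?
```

After line 1: lst = [10, 10]
After line 2 (extend unpacks [20, 16]): lst = [10, 10, 20, 16]
After line 3 (append adds [20, 16] as single element): lst = [10, 10, 20, 16, [20, 16]]

[10, 10, 20, 16, [20, 16]]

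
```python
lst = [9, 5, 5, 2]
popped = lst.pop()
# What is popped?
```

2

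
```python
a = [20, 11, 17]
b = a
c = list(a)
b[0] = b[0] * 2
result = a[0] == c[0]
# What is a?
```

After line 1: a = [20, 11, 17]
After line 2 (b = a, alias): a = [20, 11, 17], b = [20, 11, 17]
After line 3 (c = list(a) is a copy, new object): c = [20, 11, 17]
After line 4 (b[0] = 20 * 2 = 40; mutates shared a/b): a = b = [40, 11, 17], c = [20, 11, 17]
After line 5 (a[0] = 40, c[0] = 20; result = False)

[40, 11, 17]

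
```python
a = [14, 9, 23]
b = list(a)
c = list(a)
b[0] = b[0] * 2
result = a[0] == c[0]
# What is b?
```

After line 1: a = [14, 9, 23]
After line 2 (b = list(a), copy): a = [14, 9, 23], b = [14, 9, 23]
After line 3 (c = list(a) is a copy, new object): c = [14, 9, 23]
After line 4 (b[0] = 14 * 2 = 28; only b mutates (copy)): a = [14, 9, 23], b = [28, 9, 23], c = [14, 9, 23]
After line 5 (a[0] = 14, c[0] = 14; result = True)

[28, 9, 23]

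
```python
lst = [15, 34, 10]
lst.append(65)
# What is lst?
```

[15, 34, 10, 65]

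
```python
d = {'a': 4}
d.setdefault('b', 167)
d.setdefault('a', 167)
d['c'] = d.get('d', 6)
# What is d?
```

After line 1: d = {'a': 4}
After line 2 (setdefault adds 'b'=167): d = {'a': 4, 'b': 167}
After line 3 (setdefault 'a' no-op, already exists): d = {'a': 4, 'b': 167}
After line 4 (get('d', 6) returns default since 'd' not in d): d = {'a': 4, 'b': 167, 'c': 6}

{'a': 4, 'b': 167, 'c': 6}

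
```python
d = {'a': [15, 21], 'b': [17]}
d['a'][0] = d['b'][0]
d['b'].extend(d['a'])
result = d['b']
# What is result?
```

After line 1: d = {'a': [15, 21], 'b': [17]}
After line 2 (a[0] = b[0] = 17): d = {'a': [17, 21], 'b': [17]}
After line 3 (b.extend(a) appends [17, 21]): d = {'a': [17, 21], 'b': [17, 17, 21]}
After line 4: result = d['b'] = [17, 17, 21]

[17, 17, 21]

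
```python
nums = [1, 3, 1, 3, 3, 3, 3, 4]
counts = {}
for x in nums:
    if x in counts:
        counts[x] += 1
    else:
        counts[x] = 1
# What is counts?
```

Initial: counts = {}, nums = [1, 3, 1, 3, 3, 3, 3, 4]
See 1: counts = {1: 1}
See 3: counts = {1: 1, 3: 1}
See 1: counts = {1: 2, 3: 1}
See 3: counts = {1: 2, 3: 2}
See 3: counts = {1: 2, 3: 3}
See 3: counts = {1: 2, 3: 4}
See 3: counts = {1: 2, 3: 5}
See 4: counts = {1: 2, 3: 5, 4: 1}

{1: 2, 3: 5, 4: 1}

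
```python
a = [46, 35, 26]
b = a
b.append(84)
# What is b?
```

After line 1: a = [46, 35, 26]
After line 2 (b = a is an alias, same object): a = [46, 35, 26], b = [46, 35, 26]
After line 3 (b.append mutates the shared list): a = [46, 35, 26, 84], b = [46, 35, 26, 84]

[46, 35, 26, 84]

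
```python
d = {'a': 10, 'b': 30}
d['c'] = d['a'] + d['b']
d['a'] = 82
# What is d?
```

After line 1: d = {'a': 10, 'b': 30}
After line 2 (d['c'] = 10 + 30): d = {'a': 10, 'b': 30, 'c': 40}
After line 3: d = {'a': 82, 'b': 30, 'c': 40}

{'a': 82, 'b': 30, 'c': 40}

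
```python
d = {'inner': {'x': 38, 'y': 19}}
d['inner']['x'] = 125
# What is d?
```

After line 1: d = {'inner': {'x': 38, 'y': 19}}
After line 2 (inner x overwritten): d = {'inner': {'x': 125, 'y': 19}}

{'inner': {'x': 125, 'y': 19}}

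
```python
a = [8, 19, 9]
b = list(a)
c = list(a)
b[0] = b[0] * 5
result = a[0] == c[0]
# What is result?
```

After line 1: a = [8, 19, 9]
After line 2 (b = list(a), copy): a = [8, 19, 9], b = [8, 19, 9]
After line 3 (c = list(a) is a copy, new object): c = [8, 19, 9]
After line 4 (b[0] = 8 * 5 = 40; only b mutates (copy)): a = [8, 19, 9], b = [40, 19, 9], c = [8, 19, 9]
After line 5 (a[0] = 8, c[0] = 8; result = True)

True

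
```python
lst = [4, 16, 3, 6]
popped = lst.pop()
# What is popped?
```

6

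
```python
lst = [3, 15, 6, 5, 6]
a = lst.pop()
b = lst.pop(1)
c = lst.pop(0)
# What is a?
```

After line 1: lst = [3, 15, 6, 5, 6]
After line 2 (pop() -> a = 6): lst = [3, 15, 6, 5]
After line 3 (pop(1) -> b = 15): lst = [3, 6, 5]
After line 4 (pop(0) -> c = 3): lst = [6, 5]

6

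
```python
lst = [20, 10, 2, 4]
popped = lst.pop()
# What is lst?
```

[20, 10, 2]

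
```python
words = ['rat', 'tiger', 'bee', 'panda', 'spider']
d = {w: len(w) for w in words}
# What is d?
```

{'rat': 3, 'tiger': 5, 'bee': 3, 'panda': 5, 'spider': 6}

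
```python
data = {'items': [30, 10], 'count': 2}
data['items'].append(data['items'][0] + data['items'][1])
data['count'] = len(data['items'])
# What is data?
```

After line 1: data = {'items': [30, 10], 'count': 2}
After line 2 (append 30 + 10 = 40): data = {'items': [30, 10, 40], 'count': 2}
After line 3 (count = len(items) = 3): data = {'items': [30, 10, 40], 'count': 3}

{'items': [30, 10, 40], 'count': 3}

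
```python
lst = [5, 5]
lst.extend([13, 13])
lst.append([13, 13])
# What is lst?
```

After line 1: lst = [5, 5]
After line 2 (extend unpacks [13, 13]): lst = [5, 5, 13, 13]
After line 3 (append adds [13, 13] as single element): lst = [5, 5, 13, 13, [13, 13]]

[5, 5, 13, 13, [13, 13]]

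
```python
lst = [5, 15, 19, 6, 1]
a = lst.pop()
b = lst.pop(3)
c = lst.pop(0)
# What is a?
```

After line 1: lst = [5, 15, 19, 6, 1]
After line 2 (pop() -> a = 1): lst = [5, 15, 19, 6]
After line 3 (pop(3) -> b = 6): lst = [5, 15, 19]
After line 4 (pop(0) -> c = 5): lst = [15, 19]

1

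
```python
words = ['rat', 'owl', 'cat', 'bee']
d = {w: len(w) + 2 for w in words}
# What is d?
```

{'rat': 5, 'owl': 5, 'cat': 5, 'bee': 5}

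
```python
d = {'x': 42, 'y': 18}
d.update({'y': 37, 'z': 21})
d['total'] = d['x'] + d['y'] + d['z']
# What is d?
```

After line 1: d = {'x': 42, 'y': 18}
After line 2 (y overwritten, z added): d = {'x': 42, 'y': 37, 'z': 21}
After line 3 (total = 42 + 37 + 21 = 100): d = {'x': 42, 'y': 37, 'z': 21, 'total': 100}

{'x': 42, 'y': 37, 'z': 21, 'total': 100}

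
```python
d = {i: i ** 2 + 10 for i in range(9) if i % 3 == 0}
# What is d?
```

{0: 10, 3: 19, 6: 46}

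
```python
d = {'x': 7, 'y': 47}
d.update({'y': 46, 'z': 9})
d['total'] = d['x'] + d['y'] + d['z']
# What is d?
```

After line 1: d = {'x': 7, 'y': 47}
After line 2 (y overwritten, z added): d = {'x': 7, 'y': 46, 'z': 9}
After line 3 (total = 7 + 46 + 9 = 62): d = {'x': 7, 'y': 46, 'z': 9, 'total': 62}

{'x': 7, 'y': 46, 'z': 9, 'total': 62}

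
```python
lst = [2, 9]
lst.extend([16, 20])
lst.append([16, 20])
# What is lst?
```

After line 1: lst = [2, 9]
After line 2 (extend unpacks [16, 20]): lst = [2, 9, 16, 20]
After line 3 (append adds [16, 20] as single element): lst = [2, 9, 16, 20, [16, 20]]

[2, 9, 16, 20, [16, 20]]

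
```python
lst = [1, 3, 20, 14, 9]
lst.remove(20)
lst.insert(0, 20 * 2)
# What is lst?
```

After line 1: lst = [1, 3, 20, 14, 9]
After line 2 (remove first 20): lst = [1, 3, 14, 9]
After line 3 (insert 40 at index 0): lst = [40, 1, 3, 14, 9]

[40, 1, 3, 14, 9]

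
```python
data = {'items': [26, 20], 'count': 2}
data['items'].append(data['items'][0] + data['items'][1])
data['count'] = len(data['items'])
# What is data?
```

After line 1: data = {'items': [26, 20], 'count': 2}
After line 2 (append 26 + 20 = 46): data = {'items': [26, 20, 46], 'count': 2}
After line 3 (count = len(items) = 3): data = {'items': [26, 20, 46], 'count': 3}

{'items': [26, 20, 46], 'count': 3}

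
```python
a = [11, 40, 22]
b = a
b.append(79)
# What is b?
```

After line 1: a = [11, 40, 22]
After line 2 (b = a is an alias, same object): a = [11, 40, 22], b = [11, 40, 22]
After line 3 (b.append mutates the shared list): a = [11, 40, 22, 79], b = [11, 40, 22, 79]

[11, 40, 22, 79]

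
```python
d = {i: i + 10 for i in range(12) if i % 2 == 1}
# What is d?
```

{1: 11, 3: 13, 5: 15, 7: 17, 9: 19, 11: 21}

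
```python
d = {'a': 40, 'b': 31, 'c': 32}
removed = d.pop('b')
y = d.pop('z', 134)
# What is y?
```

After line 1: d = {'a': 40, 'b': 31, 'c': 32}
After line 2 (pop 'b' returns 31): d = {'a': 40, 'c': 32}, removed = 31
After line 3 (pop 'z' missing, returns default 134): d = {'a': 40, 'c': 32}, y = 134

134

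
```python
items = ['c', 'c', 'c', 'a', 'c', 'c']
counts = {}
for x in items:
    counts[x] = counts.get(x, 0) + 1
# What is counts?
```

Initial: counts = {}, items = ['c', 'c', 'c', 'a', 'c', 'c']
See 'c': counts = {'c': 1}
See 'c': counts = {'c': 2}
See 'c': counts = {'c': 3}
See 'a': counts = {'c': 3, 'a': 1}
See 'c': counts = {'c': 4, 'a': 1}
See 'c': counts = {'c': 5, 'a': 1}

{'c': 5, 'a': 1}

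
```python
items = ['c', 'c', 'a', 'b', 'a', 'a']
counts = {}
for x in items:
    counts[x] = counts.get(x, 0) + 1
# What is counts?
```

Initial: counts = {}, items = ['c', 'c', 'a', 'b', 'a', 'a']
See 'c': counts = {'c': 1}
See 'c': counts = {'c': 2}
See 'a': counts = {'c': 2, 'a': 1}
See 'b': counts = {'c': 2, 'a': 1, 'b': 1}
See 'a': counts = {'c': 2, 'a': 2, 'b': 1}
See 'a': counts = {'c': 2, 'a': 3, 'b': 1}

{'c': 2, 'a': 3, 'b': 1}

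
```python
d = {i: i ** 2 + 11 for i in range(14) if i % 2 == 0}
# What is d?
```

{0: 11, 2: 15, 4: 27, 6: 47, 8: 75, 10: 111, 12: 155}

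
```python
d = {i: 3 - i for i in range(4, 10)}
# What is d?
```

{4: -1, 5: -2, 6: -3, 7: -4, 8: -5, 9: -6}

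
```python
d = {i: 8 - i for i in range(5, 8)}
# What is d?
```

{5: 3, 6: 2, 7: 1}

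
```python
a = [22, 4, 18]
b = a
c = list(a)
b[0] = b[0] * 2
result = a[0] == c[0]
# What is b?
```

After line 1: a = [22, 4, 18]
After line 2 (b = a, alias): a = [22, 4, 18], b = [22, 4, 18]
After line 3 (c = list(a) is a copy, new object): c = [22, 4, 18]
After line 4 (b[0] = 22 * 2 = 44; mutates shared a/b): a = b = [44, 4, 18], c = [22, 4, 18]
After line 5 (a[0] = 44, c[0] = 22; result = False)

[44, 4, 18]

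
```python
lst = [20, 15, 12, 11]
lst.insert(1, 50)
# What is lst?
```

[20, 50, 15, 12, 11]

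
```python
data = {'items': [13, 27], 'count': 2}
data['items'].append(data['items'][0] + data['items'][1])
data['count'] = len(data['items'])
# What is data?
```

After line 1: data = {'items': [13, 27], 'count': 2}
After line 2 (append 13 + 27 = 40): data = {'items': [13, 27, 40], 'count': 2}
After line 3 (count = len(items) = 3): data = {'items': [13, 27, 40], 'count': 3}

{'items': [13, 27, 40], 'count': 3}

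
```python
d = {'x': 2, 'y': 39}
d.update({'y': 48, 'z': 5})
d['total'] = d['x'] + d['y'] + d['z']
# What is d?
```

After line 1: d = {'x': 2, 'y': 39}
After line 2 (y overwritten, z added): d = {'x': 2, 'y': 48, 'z': 5}
After line 3 (total = 2 + 48 + 5 = 55): d = {'x': 2, 'y': 48, 'z': 5, 'total': 55}

{'x': 2, 'y': 48, 'z': 5, 'total': 55}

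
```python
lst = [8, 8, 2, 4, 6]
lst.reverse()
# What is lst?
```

[6, 4, 2, 8, 8]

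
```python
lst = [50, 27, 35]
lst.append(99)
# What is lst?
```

[50, 27, 35, 99]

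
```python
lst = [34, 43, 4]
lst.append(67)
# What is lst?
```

[34, 43, 4, 67]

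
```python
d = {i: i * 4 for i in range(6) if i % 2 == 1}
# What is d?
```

{1: 4, 3: 12, 5: 20}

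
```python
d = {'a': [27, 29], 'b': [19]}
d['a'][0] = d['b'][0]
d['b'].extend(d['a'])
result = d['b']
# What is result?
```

After line 1: d = {'a': [27, 29], 'b': [19]}
After line 2 (a[0] = b[0] = 19): d = {'a': [19, 29], 'b': [19]}
After line 3 (b.extend(a) appends [19, 29]): d = {'a': [19, 29], 'b': [19, 19, 29]}
After line 4: result = d['b'] = [19, 19, 29]

[19, 19, 29]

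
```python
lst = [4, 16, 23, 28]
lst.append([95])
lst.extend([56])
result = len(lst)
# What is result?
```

After line 1: lst = [4, 16, 23, 28]
After line 2 (append adds [95] as single element): lst = [4, 16, 23, 28, [95]]
After line 3 (extend unpacks [56], adds 56): lst = [4, 16, 23, 28, [95], 56]
After line 4: result = len(lst) = 6

6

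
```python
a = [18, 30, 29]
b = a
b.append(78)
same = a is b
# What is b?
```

After line 1: a = [18, 30, 29]
After line 2 (b = a is an alias, same object): a = [18, 30, 29], b = [18, 30, 29]
After line 3 (b.append mutates the shared list): a = [18, 30, 29, 78], b = [18, 30, 29, 78]
After line 4 (same = a is b; same object -> True): same = True

[18, 30, 29, 78]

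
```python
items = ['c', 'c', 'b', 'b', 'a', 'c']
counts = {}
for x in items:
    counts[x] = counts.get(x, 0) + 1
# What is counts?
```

Initial: counts = {}, items = ['c', 'c', 'b', 'b', 'a', 'c']
See 'c': counts = {'c': 1}
See 'c': counts = {'c': 2}
See 'b': counts = {'c': 2, 'b': 1}
See 'b': counts = {'c': 2, 'b': 2}
See 'a': counts = {'c': 2, 'b': 2, 'a': 1}
See 'c': counts = {'c': 3, 'b': 2, 'a': 1}

{'c': 3, 'b': 2, 'a': 1}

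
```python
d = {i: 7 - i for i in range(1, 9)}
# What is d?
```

{1: 6, 2: 5, 3: 4, 4: 3, 5: 2, 6: 1, 7: 0, 8: -1}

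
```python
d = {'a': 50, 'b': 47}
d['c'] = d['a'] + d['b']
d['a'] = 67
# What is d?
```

After line 1: d = {'a': 50, 'b': 47}
After line 2 (d['c'] = 50 + 47): d = {'a': 50, 'b': 47, 'c': 97}
After line 3: d = {'a': 67, 'b': 47, 'c': 97}

{'a': 67, 'b': 47, 'c': 97}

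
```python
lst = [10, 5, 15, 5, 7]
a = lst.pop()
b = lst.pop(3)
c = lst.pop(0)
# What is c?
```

After line 1: lst = [10, 5, 15, 5, 7]
After line 2 (pop() -> a = 7): lst = [10, 5, 15, 5]
After line 3 (pop(3) -> b = 5): lst = [10, 5, 15]
After line 4 (pop(0) -> c = 10): lst = [5, 15]

10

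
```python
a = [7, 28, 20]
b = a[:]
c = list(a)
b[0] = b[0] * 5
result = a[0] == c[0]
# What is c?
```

After line 1: a = [7, 28, 20]
After line 2 (b = a[:], copy): a = [7, 28, 20], b = [7, 28, 20]
After line 3 (c = list(a) is a copy, new object): c = [7, 28, 20]
After line 4 (b[0] = 7 * 5 = 35; only b mutates (copy)): a = [7, 28, 20], b = [35, 28, 20], c = [7, 28, 20]
After line 5 (a[0] = 7, c[0] = 7; result = True)

[7, 28, 20]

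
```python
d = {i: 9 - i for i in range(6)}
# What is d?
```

{0: 9, 1: 8, 2: 7, 3: 6, 4: 5, 5: 4}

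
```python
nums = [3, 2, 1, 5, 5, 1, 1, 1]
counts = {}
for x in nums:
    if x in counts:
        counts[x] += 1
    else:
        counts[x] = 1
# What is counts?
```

Initial: counts = {}, nums = [3, 2, 1, 5, 5, 1, 1, 1]
See 3: counts = {3: 1}
See 2: counts = {3: 1, 2: 1}
See 1: counts = {3: 1, 2: 1, 1: 1}
See 5: counts = {3: 1, 2: 1, 1: 1, 5: 1}
See 5: counts = {3: 1, 2: 1, 1: 1, 5: 2}
See 1: counts = {3: 1, 2: 1, 1: 2, 5: 2}
See 1: counts = {3: 1, 2: 1, 1: 3, 5: 2}
See 1: counts = {3: 1, 2: 1, 1: 4, 5: 2}

{3: 1, 2: 1, 1: 4, 5: 2}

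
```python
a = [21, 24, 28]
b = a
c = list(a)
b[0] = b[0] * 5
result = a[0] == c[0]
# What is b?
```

After line 1: a = [21, 24, 28]
After line 2 (b = a, alias): a = [21, 24, 28], b = [21, 24, 28]
After line 3 (c = list(a) is a copy, new object): c = [21, 24, 28]
After line 4 (b[0] = 21 * 5 = 105; mutates shared a/b): a = b = [105, 24, 28], c = [21, 24, 28]
After line 5 (a[0] = 105, c[0] = 21; result = False)

[105, 24, 28]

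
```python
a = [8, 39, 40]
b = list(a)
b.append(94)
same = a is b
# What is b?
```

After line 1: a = [8, 39, 40]
After line 2 (b = list(a) is a shallow copy, new object): a = [8, 39, 40], b = [8, 39, 40]
After line 3 (append only mutates b): a = [8, 39, 40], b = [8, 39, 40, 94]
After line 4 (same = a is b; different objects -> False): same = False

[8, 39, 40, 94]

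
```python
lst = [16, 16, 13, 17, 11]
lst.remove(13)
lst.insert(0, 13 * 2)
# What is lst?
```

After line 1: lst = [16, 16, 13, 17, 11]
After line 2 (remove first 13): lst = [16, 16, 17, 11]
After line 3 (insert 26 at index 0): lst = [26, 16, 16, 17, 11]

[26, 16, 16, 17, 11]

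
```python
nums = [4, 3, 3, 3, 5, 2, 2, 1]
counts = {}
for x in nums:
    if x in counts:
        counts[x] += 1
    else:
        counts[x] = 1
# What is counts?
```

Initial: counts = {}, nums = [4, 3, 3, 3, 5, 2, 2, 1]
See 4: counts = {4: 1}
See 3: counts = {4: 1, 3: 1}
See 3: counts = {4: 1, 3: 2}
See 3: counts = {4: 1, 3: 3}
See 5: counts = {4: 1, 3: 3, 5: 1}
See 2: counts = {4: 1, 3: 3, 5: 1, 2: 1}
See 2: counts = {4: 1, 3: 3, 5: 1, 2: 2}
See 1: counts = {4: 1, 3: 3, 5: 1, 2: 2, 1: 1}

{4: 1, 3: 3, 5: 1, 2: 2, 1: 1}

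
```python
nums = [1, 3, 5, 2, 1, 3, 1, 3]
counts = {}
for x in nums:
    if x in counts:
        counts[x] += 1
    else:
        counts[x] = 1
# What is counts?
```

Initial: counts = {}, nums = [1, 3, 5, 2, 1, 3, 1, 3]
See 1: counts = {1: 1}
See 3: counts = {1: 1, 3: 1}
See 5: counts = {1: 1, 3: 1, 5: 1}
See 2: counts = {1: 1, 3: 1, 5: 1, 2: 1}
See 1: counts = {1: 2, 3: 1, 5: 1, 2: 1}
See 3: counts = {1: 2, 3: 2, 5: 1, 2: 1}
See 1: counts = {1: 3, 3: 2, 5: 1, 2: 1}
See 3: counts = {1: 3, 3: 3, 5: 1, 2: 1}

{1: 3, 3: 3, 5: 1, 2: 1}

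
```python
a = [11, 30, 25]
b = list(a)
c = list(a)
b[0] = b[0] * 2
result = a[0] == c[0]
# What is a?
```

After line 1: a = [11, 30, 25]
After line 2 (b = list(a), copy): a = [11, 30, 25], b = [11, 30, 25]
After line 3 (c = list(a) is a copy, new object): c = [11, 30, 25]
After line 4 (b[0] = 11 * 2 = 22; only b mutates (copy)): a = [11, 30, 25], b = [22, 30, 25], c = [11, 30, 25]
After line 5 (a[0] = 11, c[0] = 11; result = True)

[11, 30, 25]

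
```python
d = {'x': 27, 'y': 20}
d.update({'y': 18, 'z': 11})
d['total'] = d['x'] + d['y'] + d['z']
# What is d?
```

After line 1: d = {'x': 27, 'y': 20}
After line 2 (y overwritten, z added): d = {'x': 27, 'y': 18, 'z': 11}
After line 3 (total = 27 + 18 + 11 = 56): d = {'x': 27, 'y': 18, 'z': 11, 'total': 56}

{'x': 27, 'y': 18, 'z': 11, 'total': 56}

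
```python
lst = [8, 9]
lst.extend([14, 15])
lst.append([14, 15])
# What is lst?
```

After line 1: lst = [8, 9]
After line 2 (extend unpacks [14, 15]): lst = [8, 9, 14, 15]
After line 3 (append adds [14, 15] as single element): lst = [8, 9, 14, 15, [14, 15]]

[8, 9, 14, 15, [14, 15]]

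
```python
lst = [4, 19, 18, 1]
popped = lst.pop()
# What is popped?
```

1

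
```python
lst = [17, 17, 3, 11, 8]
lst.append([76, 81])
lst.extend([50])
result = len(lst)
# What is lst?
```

After line 1: lst = [17, 17, 3, 11, 8]
After line 2 (append adds [76, 81] as single element): lst = [17, 17, 3, 11, 8, [76, 81]]
After line 3 (extend unpacks [50], adds 50): lst = [17, 17, 3, 11, 8, [76, 81], 50]
After line 4: result = len(lst) = 7

[17, 17, 3, 11, 8, [76, 81], 50]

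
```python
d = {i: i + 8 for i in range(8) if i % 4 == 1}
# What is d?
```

{1: 9, 5: 13}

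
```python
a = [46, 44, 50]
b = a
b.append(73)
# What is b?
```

After line 1: a = [46, 44, 50]
After line 2 (b = a is an alias, same object): a = [46, 44, 50], b = [46, 44, 50]
After line 3 (b.append mutates the shared list): a = [46, 44, 50, 73], b = [46, 44, 50, 73]

[46, 44, 50, 73]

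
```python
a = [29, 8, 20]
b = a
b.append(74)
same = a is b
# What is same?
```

After line 1: a = [29, 8, 20]
After line 2 (b = a is an alias, same object): a = [29, 8, 20], b = [29, 8, 20]
After line 3 (b.append mutates the shared list): a = [29, 8, 20, 74], b = [29, 8, 20, 74]
After line 4 (same = a is b; same object -> True): same = True

True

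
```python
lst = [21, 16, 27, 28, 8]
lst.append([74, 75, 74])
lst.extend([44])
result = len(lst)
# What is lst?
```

After line 1: lst = [21, 16, 27, 28, 8]
After line 2 (append adds [74, 75, 74] as single element): lst = [21, 16, 27, 28, 8, [74, 75, 74]]
After line 3 (extend unpacks [44], adds 44): lst = [21, 16, 27, 28, 8, [74, 75, 74], 44]
After line 4: result = len(lst) = 7

[21, 16, 27, 28, 8, [74, 75, 74], 44]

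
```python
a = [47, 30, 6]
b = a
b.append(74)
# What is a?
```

After line 1: a = [47, 30, 6]
After line 2 (b = a is an alias, same object): a = [47, 30, 6], b = [47, 30, 6]
After line 3 (b.append mutates the shared list): a = [47, 30, 6, 74], b = [47, 30, 6, 74]

[47, 30, 6, 74]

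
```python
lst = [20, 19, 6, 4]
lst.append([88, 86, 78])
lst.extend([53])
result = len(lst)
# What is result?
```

After line 1: lst = [20, 19, 6, 4]
After line 2 (append adds [88, 86, 78] as single element): lst = [20, 19, 6, 4, [88, 86, 78]]
After line 3 (extend unpacks [53], adds 53): lst = [20, 19, 6, 4, [88, 86, 78], 53]
After line 4: result = len(lst) = 6

6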